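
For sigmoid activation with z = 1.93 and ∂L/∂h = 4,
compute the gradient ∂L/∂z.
∂L/∂z = 0.4427

σ(1.93) = 0.8732
σ'(1.93) = σ(1.93)(1 - σ(1.93)) = 0.8732 × 0.1268 = 0.1107
∂L/∂z = ∂L/∂h · σ'(z) = 4 × 0.1107 = 0.4427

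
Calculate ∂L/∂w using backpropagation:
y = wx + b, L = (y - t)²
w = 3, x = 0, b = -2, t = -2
∂L/∂w = 0

y = wx + b = (3)(0) + -2 = -2
∂L/∂y = 2(y - t) = 2(-2 - -2) = 0
∂y/∂w = x = 0
∂L/∂w = ∂L/∂y · ∂y/∂w = 0 × 0 = 0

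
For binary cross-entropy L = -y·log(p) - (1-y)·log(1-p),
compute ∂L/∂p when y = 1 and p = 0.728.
∂L/∂p = -1.374

∂L/∂p = -y/p + (1-y)/(1-p) = -1/0.728 + 0 = -1.374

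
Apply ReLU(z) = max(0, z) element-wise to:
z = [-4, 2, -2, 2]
h = [0, 2, 0, 2]

ReLU applied element-wise: max(0,-4)=0, max(0,2)=2, max(0,-2)=0, max(0,2)=2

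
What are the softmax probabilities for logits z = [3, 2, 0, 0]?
p = [0.6815, 0.2507, 0.0339, 0.0339]

exp(z) = [20.09, 7.389, 1, 1]
Sum = 29.47
p = [0.6815, 0.2507, 0.0339, 0.0339]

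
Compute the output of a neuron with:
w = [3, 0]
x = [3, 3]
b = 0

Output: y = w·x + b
y = 9

y = (3)(3) + (0)(3) + 0 = 9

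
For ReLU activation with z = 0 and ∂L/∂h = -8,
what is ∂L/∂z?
∂L/∂z = 0

h = ReLU(0) = 0
At z = 0: ∂h/∂z = 0 (by convention)
∂L/∂z = ∂L/∂h · ∂h/∂z = -8 × 0 = 0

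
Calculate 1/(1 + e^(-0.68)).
0.6637

sigmoid(0.68) = 1/(1 + e^(-0.68)) = 1/(1 + 0.5066) = 0.6637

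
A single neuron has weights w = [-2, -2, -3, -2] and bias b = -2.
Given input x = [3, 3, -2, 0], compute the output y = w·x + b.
y = -8

y = (-2)(3) + (-2)(3) + (-3)(-2) + (-2)(0) + -2 = -8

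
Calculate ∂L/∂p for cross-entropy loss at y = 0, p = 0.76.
∂L/∂p = 4.167

∂L/∂p = -y/p + (1-y)/(1-p) = 0 + 1/0.24 = 4.167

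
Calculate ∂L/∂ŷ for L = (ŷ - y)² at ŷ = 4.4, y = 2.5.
∂L/∂ŷ = 3.8

∂L/∂ŷ = 2(ŷ - y) = 2(4.4 - 2.5) = 2(1.9) = 3.8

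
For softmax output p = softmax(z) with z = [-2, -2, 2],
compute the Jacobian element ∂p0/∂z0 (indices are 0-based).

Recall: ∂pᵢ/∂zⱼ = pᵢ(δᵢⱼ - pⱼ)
∂p0/∂z0 = 0.01736

p = softmax(z) = [0.01767, 0.01767, 0.9647]
p0 = 0.01767

∂p0/∂z0 = p0(1 - p0) = 0.01767 × (1 - 0.01767) = 0.01736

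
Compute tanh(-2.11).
-0.971

tanh(-2.11) = (e^(-2.11) - e^(2.11))/(e^(-2.11) + e^(2.11)) = -0.971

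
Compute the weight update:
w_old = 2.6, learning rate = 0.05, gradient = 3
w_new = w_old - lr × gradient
w_new = 2.45

w_new = w - η·∂L/∂w = 2.6 - 0.05×(3) = 2.6 - (0.15) = 2.45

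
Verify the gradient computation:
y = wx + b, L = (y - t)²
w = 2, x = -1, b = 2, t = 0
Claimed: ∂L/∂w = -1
Incorrect

y = (2)(-1) + 2 = 0
∂L/∂y = 2(y - t) = 2(0 - 0) = 0
∂y/∂w = x = -1
∂L/∂w = 0 × -1 = 0

Claimed value: -1
Incorrect: The correct gradient is 0.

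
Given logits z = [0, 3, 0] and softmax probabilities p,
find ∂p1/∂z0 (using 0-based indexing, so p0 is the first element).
∂p1/∂z0 = -0.04118

p = softmax(z) = [0.04528, 0.9094, 0.04528]
p1 = 0.9094, p0 = 0.04528

∂p1/∂z0 = -p1 × p0 = -0.9094 × 0.04528 = -0.04118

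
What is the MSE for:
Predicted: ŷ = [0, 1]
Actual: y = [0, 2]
MSE = 0.5

MSE = (1/2)((0-0)² + (1-2)²) = (1/2)(0 + 1) = 0.5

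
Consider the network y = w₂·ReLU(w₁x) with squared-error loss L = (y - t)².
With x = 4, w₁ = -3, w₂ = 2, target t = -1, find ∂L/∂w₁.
∂L/∂w₁ = 0

Forward pass:
z = w₁x = -3×4 = -12
h = ReLU(-12) = 0
y = w₂h = 2×0 = 0

Backward pass:
∂L/∂y = 2(y - t) = 2(0 - -1) = 2
∂y/∂h = w₂ = 2
∂h/∂z = 0 (ReLU derivative)
∂z/∂w₁ = x = 4

∂L/∂w₁ = 2 × 2 × 0 × 4 = 0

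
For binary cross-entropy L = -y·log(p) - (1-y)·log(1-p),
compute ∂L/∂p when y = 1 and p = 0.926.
∂L/∂p = -1.08

∂L/∂p = -y/p + (1-y)/(1-p) = -1/0.926 + 0 = -1.08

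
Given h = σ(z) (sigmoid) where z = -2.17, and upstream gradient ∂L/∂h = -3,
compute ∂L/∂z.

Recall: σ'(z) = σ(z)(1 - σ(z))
∂L/∂z = -0.2759

σ(-2.17) = 0.1025
σ'(-2.17) = σ(-2.17)(1 - σ(-2.17)) = 0.1025 × 0.8975 = 0.09198
∂L/∂z = ∂L/∂h · σ'(z) = -3 × 0.09198 = -0.2759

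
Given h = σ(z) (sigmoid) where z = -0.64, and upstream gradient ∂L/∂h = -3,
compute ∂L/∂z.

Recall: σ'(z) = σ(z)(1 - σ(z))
∂L/∂z = -0.6782

σ(-0.64) = 0.3452
σ'(-0.64) = σ(-0.64)(1 - σ(-0.64)) = 0.3452 × 0.6548 = 0.2261
∂L/∂z = ∂L/∂h · σ'(z) = -3 × 0.2261 = -0.6782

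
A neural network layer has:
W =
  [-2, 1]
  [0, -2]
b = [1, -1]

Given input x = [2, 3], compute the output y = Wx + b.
y = [0, -7]

Wx = [-2×2 + 1×3, 0×2 + -2×3]
   = [-1, -6]
y = Wx + b = [-1 + 1, -6 + -1] = [0, -7]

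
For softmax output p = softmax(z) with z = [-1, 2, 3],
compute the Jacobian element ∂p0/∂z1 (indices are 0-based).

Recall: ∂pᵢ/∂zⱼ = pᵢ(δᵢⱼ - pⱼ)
∂p0/∂z1 = -0.003507

p = softmax(z) = [0.01321, 0.2654, 0.7214]
p0 = 0.01321, p1 = 0.2654

∂p0/∂z1 = -p0 × p1 = -0.01321 × 0.2654 = -0.003507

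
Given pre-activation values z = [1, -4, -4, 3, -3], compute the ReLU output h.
h = [1, 0, 0, 3, 0]

ReLU applied element-wise: max(0,1)=1, max(0,-4)=0, max(0,-4)=0, max(0,3)=3, max(0,-3)=0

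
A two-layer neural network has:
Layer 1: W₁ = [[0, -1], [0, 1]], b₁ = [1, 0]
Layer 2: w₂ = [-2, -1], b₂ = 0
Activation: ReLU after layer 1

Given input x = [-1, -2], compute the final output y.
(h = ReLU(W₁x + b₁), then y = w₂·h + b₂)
y = -6

Layer 1 pre-activation: z₁ = [3, -2]
After ReLU: h = [3, 0]
Layer 2 output: y = -2×3 + -1×0 + 0 = -6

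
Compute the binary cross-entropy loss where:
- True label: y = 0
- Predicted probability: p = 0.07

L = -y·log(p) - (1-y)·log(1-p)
L = 0.07257

L = -0·log(0.07) - 1·log(0.93) = -log(0.93) = 0.07257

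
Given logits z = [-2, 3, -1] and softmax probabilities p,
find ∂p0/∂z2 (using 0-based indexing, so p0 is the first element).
∂p0/∂z2 = -0.0001175

p = softmax(z) = [0.006573, 0.9756, 0.01787]
p0 = 0.006573, p2 = 0.01787

∂p0/∂z2 = -p0 × p2 = -0.006573 × 0.01787 = -0.0001175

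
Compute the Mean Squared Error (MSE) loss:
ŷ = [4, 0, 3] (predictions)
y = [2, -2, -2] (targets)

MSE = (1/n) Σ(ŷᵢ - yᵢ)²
MSE = 11

MSE = (1/3)((4-2)² + (0--2)² + (3--2)²) = (1/3)(4 + 4 + 25) = 11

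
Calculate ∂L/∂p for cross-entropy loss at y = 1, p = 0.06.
∂L/∂p = -16.67

∂L/∂p = -y/p + (1-y)/(1-p) = -1/0.06 + 0 = -16.67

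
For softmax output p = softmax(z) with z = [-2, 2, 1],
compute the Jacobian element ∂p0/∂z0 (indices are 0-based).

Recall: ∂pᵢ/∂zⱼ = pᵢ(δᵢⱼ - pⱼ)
∂p0/∂z0 = 0.01304

p = softmax(z) = [0.01321, 0.7214, 0.2654]
p0 = 0.01321

∂p0/∂z0 = p0(1 - p0) = 0.01321 × (1 - 0.01321) = 0.01304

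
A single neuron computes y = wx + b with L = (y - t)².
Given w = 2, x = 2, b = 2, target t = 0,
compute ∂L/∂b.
∂L/∂b = 12

y = wx + b = (2)(2) + 2 = 6
∂L/∂y = 2(y - t) = 2(6 - 0) = 12
∂y/∂b = 1
∂L/∂b = ∂L/∂y · ∂y/∂b = 12 × 1 = 12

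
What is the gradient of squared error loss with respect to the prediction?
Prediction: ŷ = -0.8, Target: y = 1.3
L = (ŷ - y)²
∂L/∂ŷ = -4.2

∂L/∂ŷ = 2(ŷ - y) = 2(-0.8 - 1.3) = 2(-2.1) = -4.2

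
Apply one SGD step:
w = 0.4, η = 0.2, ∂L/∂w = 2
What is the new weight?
w_new = 0

w_new = w - η·∂L/∂w = 0.4 - 0.2×(2) = 0.4 - (0.4) = 0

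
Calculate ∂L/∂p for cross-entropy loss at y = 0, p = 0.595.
∂L/∂p = 2.469

∂L/∂p = -y/p + (1-y)/(1-p) = 0 + 1/0.405 = 2.469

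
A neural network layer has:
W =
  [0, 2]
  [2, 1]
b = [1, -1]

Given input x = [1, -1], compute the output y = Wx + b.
y = [-1, 0]

Wx = [0×1 + 2×-1, 2×1 + 1×-1]
   = [-2, 1]
y = Wx + b = [-2 + 1, 1 + -1] = [-1, 0]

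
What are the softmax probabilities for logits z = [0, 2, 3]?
p = [0.0351, 0.2595, 0.7054]

exp(z) = [1, 7.389, 20.09]
Sum = 28.47
p = [0.0351, 0.2595, 0.7054]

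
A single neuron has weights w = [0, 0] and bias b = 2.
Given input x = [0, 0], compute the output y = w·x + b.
y = 2

y = (0)(0) + (0)(0) + 2 = 2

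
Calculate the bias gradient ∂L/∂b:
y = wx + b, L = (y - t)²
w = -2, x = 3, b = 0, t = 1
∂L/∂b = -14

y = wx + b = (-2)(3) + 0 = -6
∂L/∂y = 2(y - t) = 2(-6 - 1) = -14
∂y/∂b = 1
∂L/∂b = ∂L/∂y · ∂y/∂b = -14 × 1 = -14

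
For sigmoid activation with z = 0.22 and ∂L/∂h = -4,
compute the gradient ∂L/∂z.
∂L/∂z = -0.988

σ(0.22) = 0.5548
σ'(0.22) = σ(0.22)(1 - σ(0.22)) = 0.5548 × 0.4452 = 0.247
∂L/∂z = ∂L/∂h · σ'(z) = -4 × 0.247 = -0.988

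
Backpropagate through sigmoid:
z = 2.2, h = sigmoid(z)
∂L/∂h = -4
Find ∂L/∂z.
∂L/∂z = -0.3592

σ(2.2) = 0.9002
σ'(2.2) = σ(2.2)(1 - σ(2.2)) = 0.9002 × 0.09975 = 0.0898
∂L/∂z = ∂L/∂h · σ'(z) = -4 × 0.0898 = -0.3592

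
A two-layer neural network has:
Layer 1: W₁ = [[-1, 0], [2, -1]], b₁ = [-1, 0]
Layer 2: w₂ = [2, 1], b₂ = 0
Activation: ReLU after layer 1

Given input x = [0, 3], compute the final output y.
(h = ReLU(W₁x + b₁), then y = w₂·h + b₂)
y = 0

Layer 1 pre-activation: z₁ = [-1, -3]
After ReLU: h = [0, 0]
Layer 2 output: y = 2×0 + 1×0 + 0 = 0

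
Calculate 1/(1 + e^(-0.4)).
0.5987

sigmoid(0.4) = 1/(1 + e^(-0.4)) = 1/(1 + 0.6703) = 0.5987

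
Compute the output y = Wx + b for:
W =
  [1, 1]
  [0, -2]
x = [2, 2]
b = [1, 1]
y = [5, -3]

Wx = [1×2 + 1×2, 0×2 + -2×2]
   = [4, -4]
y = Wx + b = [4 + 1, -4 + 1] = [5, -3]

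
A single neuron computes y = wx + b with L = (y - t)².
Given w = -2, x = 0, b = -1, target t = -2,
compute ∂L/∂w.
∂L/∂w = 0

y = wx + b = (-2)(0) + -1 = -1
∂L/∂y = 2(y - t) = 2(-1 - -2) = 2
∂y/∂w = x = 0
∂L/∂w = ∂L/∂y · ∂y/∂w = 2 × 0 = 0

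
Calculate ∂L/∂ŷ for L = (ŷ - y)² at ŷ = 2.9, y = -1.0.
∂L/∂ŷ = 7.8

∂L/∂ŷ = 2(ŷ - y) = 2(2.9 - -1.0) = 2(3.9) = 7.8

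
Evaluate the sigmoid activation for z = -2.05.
0.1141

sigmoid(-2.05) = 1/(1 + e^(2.05)) = 1/(1 + 7.768) = 0.1141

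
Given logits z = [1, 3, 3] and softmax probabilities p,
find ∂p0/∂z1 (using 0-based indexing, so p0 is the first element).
∂p0/∂z1 = -0.02968

p = softmax(z) = [0.06338, 0.4683, 0.4683]
p0 = 0.06338, p1 = 0.4683

∂p0/∂z1 = -p0 × p1 = -0.06338 × 0.4683 = -0.02968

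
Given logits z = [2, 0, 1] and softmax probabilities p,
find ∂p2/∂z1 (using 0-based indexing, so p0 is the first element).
∂p2/∂z1 = -0.02203

p = softmax(z) = [0.6652, 0.09003, 0.2447]
p2 = 0.2447, p1 = 0.09003

∂p2/∂z1 = -p2 × p1 = -0.2447 × 0.09003 = -0.02203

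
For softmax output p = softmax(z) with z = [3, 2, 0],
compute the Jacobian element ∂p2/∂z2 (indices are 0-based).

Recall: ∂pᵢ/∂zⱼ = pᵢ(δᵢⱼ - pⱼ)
∂p2/∂z2 = 0.03389

p = softmax(z) = [0.7054, 0.2595, 0.03512]
p2 = 0.03512

∂p2/∂z2 = p2(1 - p2) = 0.03512 × (1 - 0.03512) = 0.03389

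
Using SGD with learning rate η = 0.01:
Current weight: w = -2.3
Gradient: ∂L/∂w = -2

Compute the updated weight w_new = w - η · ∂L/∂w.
w_new = -2.28

w_new = w - η·∂L/∂w = -2.3 - 0.01×(-2) = -2.3 - (-0.02) = -2.28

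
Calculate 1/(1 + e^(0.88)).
0.2932

sigmoid(-0.88) = 1/(1 + e^(0.88)) = 1/(1 + 2.411) = 0.2932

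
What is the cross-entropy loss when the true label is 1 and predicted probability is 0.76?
L = 0.2744

L = -1·log(0.76) - 0·log(0.24) = -log(0.76) = 0.2744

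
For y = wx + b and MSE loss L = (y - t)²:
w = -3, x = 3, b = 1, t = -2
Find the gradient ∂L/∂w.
∂L/∂w = -36

y = wx + b = (-3)(3) + 1 = -8
∂L/∂y = 2(y - t) = 2(-8 - -2) = -12
∂y/∂w = x = 3
∂L/∂w = ∂L/∂y · ∂y/∂w = -12 × 3 = -36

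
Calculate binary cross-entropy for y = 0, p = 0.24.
L = 0.2744

L = -0·log(0.24) - 1·log(0.76) = -log(0.76) = 0.2744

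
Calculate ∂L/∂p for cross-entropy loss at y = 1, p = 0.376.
∂L/∂p = -2.66

∂L/∂p = -y/p + (1-y)/(1-p) = -1/0.376 + 0 = -2.66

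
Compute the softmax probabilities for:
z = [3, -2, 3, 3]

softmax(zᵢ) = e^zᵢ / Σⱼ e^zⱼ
p = [0.3326, 0.0022, 0.3326, 0.3326]

exp(z) = [20.09, 0.1353, 20.09, 20.09]
Sum = 60.39
p = [0.3326, 0.0022, 0.3326, 0.3326]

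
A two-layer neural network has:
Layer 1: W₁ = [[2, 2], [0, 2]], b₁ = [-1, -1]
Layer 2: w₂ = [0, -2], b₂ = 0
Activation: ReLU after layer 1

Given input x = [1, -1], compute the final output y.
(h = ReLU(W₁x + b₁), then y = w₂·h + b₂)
y = 0

Layer 1 pre-activation: z₁ = [-1, -3]
After ReLU: h = [0, 0]
Layer 2 output: y = 0×0 + -2×0 + 0 = 0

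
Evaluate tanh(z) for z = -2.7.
-0.991

tanh(-2.7) = (e^(-2.7) - e^(2.7))/(e^(-2.7) + e^(2.7)) = -0.991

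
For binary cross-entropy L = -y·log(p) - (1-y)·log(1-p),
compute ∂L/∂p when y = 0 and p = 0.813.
∂L/∂p = 5.348

∂L/∂p = -y/p + (1-y)/(1-p) = 0 + 1/0.187 = 5.348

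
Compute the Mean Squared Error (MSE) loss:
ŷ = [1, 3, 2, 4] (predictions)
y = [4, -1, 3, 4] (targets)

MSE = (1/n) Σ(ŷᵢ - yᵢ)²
MSE = 6.5

MSE = (1/4)((1-4)² + (3--1)² + (2-3)² + (4-4)²) = (1/4)(9 + 16 + 1 + 0) = 6.5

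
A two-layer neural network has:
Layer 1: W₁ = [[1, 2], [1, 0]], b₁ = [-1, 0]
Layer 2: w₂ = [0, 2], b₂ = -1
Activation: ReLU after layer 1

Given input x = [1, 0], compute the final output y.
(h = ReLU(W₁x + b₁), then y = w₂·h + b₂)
y = 1

Layer 1 pre-activation: z₁ = [0, 1]
After ReLU: h = [0, 1]
Layer 2 output: y = 0×0 + 2×1 + -1 = 1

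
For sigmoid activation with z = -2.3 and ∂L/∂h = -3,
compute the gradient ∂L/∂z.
∂L/∂z = -0.2485

σ(-2.3) = 0.09112
σ'(-2.3) = σ(-2.3)(1 - σ(-2.3)) = 0.09112 × 0.9089 = 0.08282
∂L/∂z = ∂L/∂h · σ'(z) = -3 × 0.08282 = -0.2485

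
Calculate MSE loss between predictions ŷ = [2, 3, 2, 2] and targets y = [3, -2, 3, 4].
MSE = 7.75

MSE = (1/4)((2-3)² + (3--2)² + (2-3)² + (2-4)²) = (1/4)(1 + 25 + 1 + 4) = 7.75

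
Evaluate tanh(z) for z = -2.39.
-0.9833

tanh(-2.39) = (e^(-2.39) - e^(2.39))/(e^(-2.39) + e^(2.39)) = -0.9833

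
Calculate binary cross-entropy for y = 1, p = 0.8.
L = 0.2231

L = -1·log(0.8) - 0·log(0.2) = -log(0.8) = 0.2231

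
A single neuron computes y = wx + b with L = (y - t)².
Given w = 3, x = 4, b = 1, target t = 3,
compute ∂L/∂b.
∂L/∂b = 20

y = wx + b = (3)(4) + 1 = 13
∂L/∂y = 2(y - t) = 2(13 - 3) = 20
∂y/∂b = 1
∂L/∂b = ∂L/∂y · ∂y/∂b = 20 × 1 = 20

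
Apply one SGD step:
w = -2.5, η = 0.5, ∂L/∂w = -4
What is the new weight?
w_new = -0.5

w_new = w - η·∂L/∂w = -2.5 - 0.5×(-4) = -2.5 - (-2) = -0.5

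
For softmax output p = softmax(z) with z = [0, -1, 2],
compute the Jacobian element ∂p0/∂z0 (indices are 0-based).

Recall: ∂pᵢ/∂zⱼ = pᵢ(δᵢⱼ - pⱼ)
∂p0/∂z0 = 0.1012

p = softmax(z) = [0.1142, 0.04201, 0.8438]
p0 = 0.1142

∂p0/∂z0 = p0(1 - p0) = 0.1142 × (1 - 0.1142) = 0.1012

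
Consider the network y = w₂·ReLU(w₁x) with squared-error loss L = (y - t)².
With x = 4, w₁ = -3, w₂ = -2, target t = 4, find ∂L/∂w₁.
∂L/∂w₁ = 0

Forward pass:
z = w₁x = -3×4 = -12
h = ReLU(-12) = 0
y = w₂h = -2×0 = 0

Backward pass:
∂L/∂y = 2(y - t) = 2(0 - 4) = -8
∂y/∂h = w₂ = -2
∂h/∂z = 0 (ReLU derivative)
∂z/∂w₁ = x = 4

∂L/∂w₁ = -8 × -2 × 0 × 4 = 0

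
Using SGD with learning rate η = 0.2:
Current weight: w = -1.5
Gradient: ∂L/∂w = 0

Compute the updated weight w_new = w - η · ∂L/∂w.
w_new = -1.5

w_new = w - η·∂L/∂w = -1.5 - 0.2×(0) = -1.5 - (0) = -1.5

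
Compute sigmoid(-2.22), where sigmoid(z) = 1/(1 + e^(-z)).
0.09797

sigmoid(-2.22) = 1/(1 + e^(2.22)) = 1/(1 + 9.207) = 0.09797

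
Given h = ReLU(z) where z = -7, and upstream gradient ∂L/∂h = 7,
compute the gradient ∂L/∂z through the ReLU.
∂L/∂z = 0

h = ReLU(-7) = 0
Since z < 0: ∂h/∂z = 0
∂L/∂z = ∂L/∂h · ∂h/∂z = 7 × 0 = 0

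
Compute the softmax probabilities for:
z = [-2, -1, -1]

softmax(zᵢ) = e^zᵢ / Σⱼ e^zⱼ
p = [0.1554, 0.4223, 0.4223]

exp(z) = [0.1353, 0.3679, 0.3679]
Sum = 0.8711
p = [0.1554, 0.4223, 0.4223]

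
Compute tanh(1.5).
0.9051

tanh(1.5) = (e^(1.5) - e^(-1.5))/(e^(1.5) + e^(-1.5)) = 0.9051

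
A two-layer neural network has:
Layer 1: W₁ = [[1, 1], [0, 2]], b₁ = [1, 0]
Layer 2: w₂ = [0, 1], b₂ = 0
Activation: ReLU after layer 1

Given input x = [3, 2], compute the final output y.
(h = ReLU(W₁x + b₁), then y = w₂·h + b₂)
y = 4

Layer 1 pre-activation: z₁ = [6, 4]
After ReLU: h = [6, 4]
Layer 2 output: y = 0×6 + 1×4 + 0 = 4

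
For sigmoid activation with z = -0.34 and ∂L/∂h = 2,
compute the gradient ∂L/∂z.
∂L/∂z = 0.4858

σ(-0.34) = 0.4158
σ'(-0.34) = σ(-0.34)(1 - σ(-0.34)) = 0.4158 × 0.5842 = 0.2429
∂L/∂z = ∂L/∂h · σ'(z) = 2 × 0.2429 = 0.4858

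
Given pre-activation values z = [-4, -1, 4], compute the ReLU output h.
h = [0, 0, 4]

ReLU applied element-wise: max(0,-4)=0, max(0,-1)=0, max(0,4)=4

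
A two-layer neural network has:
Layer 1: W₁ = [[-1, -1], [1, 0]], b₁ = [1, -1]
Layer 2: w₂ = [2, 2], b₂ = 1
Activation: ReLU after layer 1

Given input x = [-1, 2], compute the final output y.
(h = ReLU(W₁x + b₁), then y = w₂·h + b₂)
y = 1

Layer 1 pre-activation: z₁ = [0, -2]
After ReLU: h = [0, 0]
Layer 2 output: y = 2×0 + 2×0 + 1 = 1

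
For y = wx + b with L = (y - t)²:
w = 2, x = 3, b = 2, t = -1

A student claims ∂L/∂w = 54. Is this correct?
Correct

y = (2)(3) + 2 = 8
∂L/∂y = 2(y - t) = 2(8 - -1) = 18
∂y/∂w = x = 3
∂L/∂w = 18 × 3 = 54

Claimed value: 54
Correct: The correct gradient is 54.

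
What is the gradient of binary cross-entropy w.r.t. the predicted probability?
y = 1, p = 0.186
∂L/∂p = -5.376

∂L/∂p = -y/p + (1-y)/(1-p) = -1/0.186 + 0 = -5.376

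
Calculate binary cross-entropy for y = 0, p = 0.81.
L = 1.661

L = -0·log(0.81) - 1·log(0.19) = -log(0.19) = 1.661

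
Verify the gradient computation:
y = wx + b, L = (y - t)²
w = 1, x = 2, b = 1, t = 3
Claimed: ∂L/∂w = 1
Incorrect

y = (1)(2) + 1 = 3
∂L/∂y = 2(y - t) = 2(3 - 3) = 0
∂y/∂w = x = 2
∂L/∂w = 0 × 2 = 0

Claimed value: 1
Incorrect: The correct gradient is 0.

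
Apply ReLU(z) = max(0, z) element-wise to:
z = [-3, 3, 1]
h = [0, 3, 1]

ReLU applied element-wise: max(0,-3)=0, max(0,3)=3, max(0,1)=1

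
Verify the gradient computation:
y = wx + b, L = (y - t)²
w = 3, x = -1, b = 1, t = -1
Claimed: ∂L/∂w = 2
Correct

y = (3)(-1) + 1 = -2
∂L/∂y = 2(y - t) = 2(-2 - -1) = -2
∂y/∂w = x = -1
∂L/∂w = -2 × -1 = 2

Claimed value: 2
Correct: The correct gradient is 2.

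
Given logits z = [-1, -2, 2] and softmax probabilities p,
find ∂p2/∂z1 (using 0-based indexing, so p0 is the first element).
∂p2/∂z1 = -0.01605

p = softmax(z) = [0.04661, 0.01715, 0.9362]
p2 = 0.9362, p1 = 0.01715

∂p2/∂z1 = -p2 × p1 = -0.9362 × 0.01715 = -0.01605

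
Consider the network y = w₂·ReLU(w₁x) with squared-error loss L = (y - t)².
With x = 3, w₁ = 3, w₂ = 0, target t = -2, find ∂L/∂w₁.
∂L/∂w₁ = 0

Forward pass:
z = w₁x = 3×3 = 9
h = ReLU(9) = 9
y = w₂h = 0×9 = 0

Backward pass:
∂L/∂y = 2(y - t) = 2(0 - -2) = 4
∂y/∂h = w₂ = 0
∂h/∂z = 1 (ReLU derivative)
∂z/∂w₁ = x = 3

∂L/∂w₁ = 4 × 0 × 1 × 3 = 0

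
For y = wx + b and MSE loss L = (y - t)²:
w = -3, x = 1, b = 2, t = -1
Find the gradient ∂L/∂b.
∂L/∂b = 0

y = wx + b = (-3)(1) + 2 = -1
∂L/∂y = 2(y - t) = 2(-1 - -1) = 0
∂y/∂b = 1
∂L/∂b = ∂L/∂y · ∂y/∂b = 0 × 1 = 0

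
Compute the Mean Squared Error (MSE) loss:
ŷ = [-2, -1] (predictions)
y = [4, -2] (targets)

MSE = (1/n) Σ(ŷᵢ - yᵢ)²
MSE = 18.5

MSE = (1/2)((-2-4)² + (-1--2)²) = (1/2)(36 + 1) = 18.5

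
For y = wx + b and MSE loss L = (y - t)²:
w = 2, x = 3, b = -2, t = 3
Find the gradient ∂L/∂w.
∂L/∂w = 6

y = wx + b = (2)(3) + -2 = 4
∂L/∂y = 2(y - t) = 2(4 - 3) = 2
∂y/∂w = x = 3
∂L/∂w = ∂L/∂y · ∂y/∂w = 2 × 3 = 6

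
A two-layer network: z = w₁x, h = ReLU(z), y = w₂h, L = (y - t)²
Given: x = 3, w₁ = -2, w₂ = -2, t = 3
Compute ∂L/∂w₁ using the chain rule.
∂L/∂w₁ = 0

Forward pass:
z = w₁x = -2×3 = -6
h = ReLU(-6) = 0
y = w₂h = -2×0 = 0

Backward pass:
∂L/∂y = 2(y - t) = 2(0 - 3) = -6
∂y/∂h = w₂ = -2
∂h/∂z = 0 (ReLU derivative)
∂z/∂w₁ = x = 3

∂L/∂w₁ = -6 × -2 × 0 × 3 = 0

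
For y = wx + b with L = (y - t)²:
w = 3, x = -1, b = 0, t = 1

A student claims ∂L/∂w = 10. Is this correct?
Incorrect

y = (3)(-1) + 0 = -3
∂L/∂y = 2(y - t) = 2(-3 - 1) = -8
∂y/∂w = x = -1
∂L/∂w = -8 × -1 = 8

Claimed value: 10
Incorrect: The correct gradient is 8.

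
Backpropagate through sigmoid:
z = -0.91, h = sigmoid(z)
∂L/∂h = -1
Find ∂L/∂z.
∂L/∂z = -0.2046

σ(-0.91) = 0.287
σ'(-0.91) = σ(-0.91)(1 - σ(-0.91)) = 0.287 × 0.713 = 0.2046
∂L/∂z = ∂L/∂h · σ'(z) = -1 × 0.2046 = -0.2046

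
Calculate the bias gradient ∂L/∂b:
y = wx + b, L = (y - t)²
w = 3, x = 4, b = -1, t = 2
∂L/∂b = 18

y = wx + b = (3)(4) + -1 = 11
∂L/∂y = 2(y - t) = 2(11 - 2) = 18
∂y/∂b = 1
∂L/∂b = ∂L/∂y · ∂y/∂b = 18 × 1 = 18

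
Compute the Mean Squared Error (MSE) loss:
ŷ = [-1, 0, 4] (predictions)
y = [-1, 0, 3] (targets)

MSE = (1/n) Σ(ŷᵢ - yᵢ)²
MSE = 0.3333

MSE = (1/3)((-1--1)² + (0-0)² + (4-3)²) = (1/3)(0 + 0 + 1) = 0.3333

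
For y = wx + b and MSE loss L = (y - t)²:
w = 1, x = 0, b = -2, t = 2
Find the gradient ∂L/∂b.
∂L/∂b = -8

y = wx + b = (1)(0) + -2 = -2
∂L/∂y = 2(y - t) = 2(-2 - 2) = -8
∂y/∂b = 1
∂L/∂b = ∂L/∂y · ∂y/∂b = -8 × 1 = -8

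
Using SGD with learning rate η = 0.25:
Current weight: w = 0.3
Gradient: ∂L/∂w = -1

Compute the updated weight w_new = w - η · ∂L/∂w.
w_new = 0.55

w_new = w - η·∂L/∂w = 0.3 - 0.25×(-1) = 0.3 - (-0.25) = 0.55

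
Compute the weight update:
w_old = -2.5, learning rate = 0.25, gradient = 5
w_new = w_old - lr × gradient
w_new = -3.75

w_new = w - η·∂L/∂w = -2.5 - 0.25×(5) = -2.5 - (1.25) = -3.75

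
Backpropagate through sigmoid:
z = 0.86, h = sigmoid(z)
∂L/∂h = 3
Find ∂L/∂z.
∂L/∂z = 0.6268

σ(0.86) = 0.7027
σ'(0.86) = σ(0.86)(1 - σ(0.86)) = 0.7027 × 0.2973 = 0.2089
∂L/∂z = ∂L/∂h · σ'(z) = 3 × 0.2089 = 0.6268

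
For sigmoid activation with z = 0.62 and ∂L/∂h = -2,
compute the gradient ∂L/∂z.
∂L/∂z = -0.4549

σ(0.62) = 0.6502
σ'(0.62) = σ(0.62)(1 - σ(0.62)) = 0.6502 × 0.3498 = 0.2274
∂L/∂z = ∂L/∂h · σ'(z) = -2 × 0.2274 = -0.4549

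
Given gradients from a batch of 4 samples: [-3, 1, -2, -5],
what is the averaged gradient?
Average gradient = -2.25

Average = (1/4)(-3 + 1 + -2 + -5) = -9/4 = -2.25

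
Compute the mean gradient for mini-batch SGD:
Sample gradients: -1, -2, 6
Average gradient = 1

Average = (1/3)(-1 + -2 + 6) = 3/3 = 1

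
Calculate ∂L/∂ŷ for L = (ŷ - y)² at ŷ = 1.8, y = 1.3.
∂L/∂ŷ = 1.0

∂L/∂ŷ = 2(ŷ - y) = 2(1.8 - 1.3) = 2(0.5) = 1.0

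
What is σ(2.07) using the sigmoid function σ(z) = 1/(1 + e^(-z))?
0.888

sigmoid(2.07) = 1/(1 + e^(-2.07)) = 1/(1 + 0.1262) = 0.888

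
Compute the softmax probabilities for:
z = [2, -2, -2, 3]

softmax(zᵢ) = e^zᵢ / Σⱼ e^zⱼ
p = [0.2663, 0.0049, 0.0049, 0.7239]

exp(z) = [7.389, 0.1353, 0.1353, 20.09]
Sum = 27.75
p = [0.2663, 0.0049, 0.0049, 0.7239]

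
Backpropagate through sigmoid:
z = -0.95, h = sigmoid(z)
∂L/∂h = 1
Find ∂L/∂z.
∂L/∂z = 0.2011

σ(-0.95) = 0.2789
σ'(-0.95) = σ(-0.95)(1 - σ(-0.95)) = 0.2789 × 0.7211 = 0.2011
∂L/∂z = ∂L/∂h · σ'(z) = 1 × 0.2011 = 0.2011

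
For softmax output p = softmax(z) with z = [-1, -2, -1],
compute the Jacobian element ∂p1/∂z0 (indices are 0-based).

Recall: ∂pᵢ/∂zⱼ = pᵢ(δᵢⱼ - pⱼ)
∂p1/∂z0 = -0.06561

p = softmax(z) = [0.4223, 0.1554, 0.4223]
p1 = 0.1554, p0 = 0.4223

∂p1/∂z0 = -p1 × p0 = -0.1554 × 0.4223 = -0.06561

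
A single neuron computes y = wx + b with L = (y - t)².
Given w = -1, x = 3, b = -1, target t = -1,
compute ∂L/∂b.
∂L/∂b = -6

y = wx + b = (-1)(3) + -1 = -4
∂L/∂y = 2(y - t) = 2(-4 - -1) = -6
∂y/∂b = 1
∂L/∂b = ∂L/∂y · ∂y/∂b = -6 × 1 = -6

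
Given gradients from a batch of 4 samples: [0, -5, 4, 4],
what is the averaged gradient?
Average gradient = 0.75

Average = (1/4)(0 + -5 + 4 + 4) = 3/4 = 0.75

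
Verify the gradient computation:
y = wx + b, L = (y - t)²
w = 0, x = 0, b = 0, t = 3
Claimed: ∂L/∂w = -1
Incorrect

y = (0)(0) + 0 = 0
∂L/∂y = 2(y - t) = 2(0 - 3) = -6
∂y/∂w = x = 0
∂L/∂w = -6 × 0 = 0

Claimed value: -1
Incorrect: The correct gradient is 0.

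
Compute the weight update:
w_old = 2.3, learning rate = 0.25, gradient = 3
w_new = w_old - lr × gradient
w_new = 1.55

w_new = w - η·∂L/∂w = 2.3 - 0.25×(3) = 2.3 - (0.75) = 1.55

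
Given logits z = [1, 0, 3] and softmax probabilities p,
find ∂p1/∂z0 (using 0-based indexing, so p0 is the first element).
∂p1/∂z0 = -0.004797

p = softmax(z) = [0.1142, 0.04201, 0.8438]
p1 = 0.04201, p0 = 0.1142

∂p1/∂z0 = -p1 × p0 = -0.04201 × 0.1142 = -0.004797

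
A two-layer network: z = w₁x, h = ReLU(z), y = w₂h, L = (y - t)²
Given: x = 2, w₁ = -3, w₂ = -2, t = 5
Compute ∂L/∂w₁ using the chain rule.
∂L/∂w₁ = 0

Forward pass:
z = w₁x = -3×2 = -6
h = ReLU(-6) = 0
y = w₂h = -2×0 = 0

Backward pass:
∂L/∂y = 2(y - t) = 2(0 - 5) = -10
∂y/∂h = w₂ = -2
∂h/∂z = 0 (ReLU derivative)
∂z/∂w₁ = x = 2

∂L/∂w₁ = -10 × -2 × 0 × 2 = 0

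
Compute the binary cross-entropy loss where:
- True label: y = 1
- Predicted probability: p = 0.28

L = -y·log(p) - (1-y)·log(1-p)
L = 1.273

L = -1·log(0.28) - 0·log(0.72) = -log(0.28) = 1.273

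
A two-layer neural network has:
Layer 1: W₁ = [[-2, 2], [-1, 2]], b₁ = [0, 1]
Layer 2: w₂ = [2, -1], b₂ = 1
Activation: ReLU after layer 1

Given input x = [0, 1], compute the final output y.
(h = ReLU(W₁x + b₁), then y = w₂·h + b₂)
y = 2

Layer 1 pre-activation: z₁ = [2, 3]
After ReLU: h = [2, 3]
Layer 2 output: y = 2×2 + -1×3 + 1 = 2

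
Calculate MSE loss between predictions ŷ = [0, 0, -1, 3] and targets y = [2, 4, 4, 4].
MSE = 11.5

MSE = (1/4)((0-2)² + (0-4)² + (-1-4)² + (3-4)²) = (1/4)(4 + 16 + 25 + 1) = 11.5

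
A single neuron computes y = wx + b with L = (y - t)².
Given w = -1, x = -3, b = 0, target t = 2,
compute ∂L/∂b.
∂L/∂b = 2

y = wx + b = (-1)(-3) + 0 = 3
∂L/∂y = 2(y - t) = 2(3 - 2) = 2
∂y/∂b = 1
∂L/∂b = ∂L/∂y · ∂y/∂b = 2 × 1 = 2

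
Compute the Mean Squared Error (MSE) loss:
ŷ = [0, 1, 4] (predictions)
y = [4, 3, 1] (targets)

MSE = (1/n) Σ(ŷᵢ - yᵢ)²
MSE = 9.667

MSE = (1/3)((0-4)² + (1-3)² + (4-1)²) = (1/3)(16 + 4 + 9) = 9.667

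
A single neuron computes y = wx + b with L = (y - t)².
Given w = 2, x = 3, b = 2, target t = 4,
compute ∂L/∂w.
∂L/∂w = 24

y = wx + b = (2)(3) + 2 = 8
∂L/∂y = 2(y - t) = 2(8 - 4) = 8
∂y/∂w = x = 3
∂L/∂w = ∂L/∂y · ∂y/∂w = 8 × 3 = 24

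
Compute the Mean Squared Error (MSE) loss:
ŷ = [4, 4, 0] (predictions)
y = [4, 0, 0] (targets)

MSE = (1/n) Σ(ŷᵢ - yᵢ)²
MSE = 5.333

MSE = (1/3)((4-4)² + (4-0)² + (0-0)²) = (1/3)(0 + 16 + 0) = 5.333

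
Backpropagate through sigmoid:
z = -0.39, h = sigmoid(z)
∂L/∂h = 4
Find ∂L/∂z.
∂L/∂z = 0.9629

σ(-0.39) = 0.4037
σ'(-0.39) = σ(-0.39)(1 - σ(-0.39)) = 0.4037 × 0.5963 = 0.2407
∂L/∂z = ∂L/∂h · σ'(z) = 4 × 0.2407 = 0.9629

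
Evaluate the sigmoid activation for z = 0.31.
0.5769

sigmoid(0.31) = 1/(1 + e^(-0.31)) = 1/(1 + 0.7334) = 0.5769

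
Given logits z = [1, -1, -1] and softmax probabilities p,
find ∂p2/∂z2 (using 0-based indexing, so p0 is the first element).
∂p2/∂z2 = 0.09516

p = softmax(z) = [0.787, 0.1065, 0.1065]
p2 = 0.1065

∂p2/∂z2 = p2(1 - p2) = 0.1065 × (1 - 0.1065) = 0.09516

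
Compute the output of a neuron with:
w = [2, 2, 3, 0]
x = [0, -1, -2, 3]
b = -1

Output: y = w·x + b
y = -9

y = (2)(0) + (2)(-1) + (3)(-2) + (0)(3) + -1 = -9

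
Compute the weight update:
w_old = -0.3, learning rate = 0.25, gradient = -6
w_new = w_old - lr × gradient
w_new = 1.2

w_new = w - η·∂L/∂w = -0.3 - 0.25×(-6) = -0.3 - (-1.5) = 1.2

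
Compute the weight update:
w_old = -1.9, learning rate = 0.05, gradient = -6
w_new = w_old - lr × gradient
w_new = -1.6

w_new = w - η·∂L/∂w = -1.9 - 0.05×(-6) = -1.9 - (-0.3) = -1.6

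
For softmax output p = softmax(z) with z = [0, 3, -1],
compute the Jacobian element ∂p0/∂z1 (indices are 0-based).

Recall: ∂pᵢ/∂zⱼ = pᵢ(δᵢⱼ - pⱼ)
∂p0/∂z1 = -0.04364

p = softmax(z) = [0.04661, 0.9362, 0.01715]
p0 = 0.04661, p1 = 0.9362

∂p0/∂z1 = -p0 × p1 = -0.04661 × 0.9362 = -0.04364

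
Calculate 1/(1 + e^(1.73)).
0.1506

sigmoid(-1.73) = 1/(1 + e^(1.73)) = 1/(1 + 5.641) = 0.1506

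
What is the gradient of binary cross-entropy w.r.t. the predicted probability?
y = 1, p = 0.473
∂L/∂p = -2.114

∂L/∂p = -y/p + (1-y)/(1-p) = -1/0.473 + 0 = -2.114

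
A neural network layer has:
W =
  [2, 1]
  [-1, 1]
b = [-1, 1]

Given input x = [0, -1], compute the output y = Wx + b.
y = [-2, 0]

Wx = [2×0 + 1×-1, -1×0 + 1×-1]
   = [-1, -1]
y = Wx + b = [-1 + -1, -1 + 1] = [-2, 0]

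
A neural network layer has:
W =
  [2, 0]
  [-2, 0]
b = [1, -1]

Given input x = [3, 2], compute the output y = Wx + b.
y = [7, -7]

Wx = [2×3 + 0×2, -2×3 + 0×2]
   = [6, -6]
y = Wx + b = [6 + 1, -6 + -1] = [7, -7]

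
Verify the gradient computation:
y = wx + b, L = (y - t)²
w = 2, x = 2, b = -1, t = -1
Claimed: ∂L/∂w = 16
Correct

y = (2)(2) + -1 = 3
∂L/∂y = 2(y - t) = 2(3 - -1) = 8
∂y/∂w = x = 2
∂L/∂w = 8 × 2 = 16

Claimed value: 16
Correct: The correct gradient is 16.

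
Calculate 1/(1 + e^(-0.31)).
0.5769

sigmoid(0.31) = 1/(1 + e^(-0.31)) = 1/(1 + 0.7334) = 0.5769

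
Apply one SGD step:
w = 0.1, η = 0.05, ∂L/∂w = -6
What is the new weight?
w_new = 0.4

w_new = w - η·∂L/∂w = 0.1 - 0.05×(-6) = 0.1 - (-0.3) = 0.4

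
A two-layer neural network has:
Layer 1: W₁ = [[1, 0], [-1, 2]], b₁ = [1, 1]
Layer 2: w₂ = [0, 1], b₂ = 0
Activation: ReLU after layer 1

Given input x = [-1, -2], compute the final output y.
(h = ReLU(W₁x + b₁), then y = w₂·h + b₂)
y = 0

Layer 1 pre-activation: z₁ = [0, -2]
After ReLU: h = [0, 0]
Layer 2 output: y = 0×0 + 1×0 + 0 = 0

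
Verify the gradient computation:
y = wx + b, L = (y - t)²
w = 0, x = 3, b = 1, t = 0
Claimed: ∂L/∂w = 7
Incorrect

y = (0)(3) + 1 = 1
∂L/∂y = 2(y - t) = 2(1 - 0) = 2
∂y/∂w = x = 3
∂L/∂w = 2 × 3 = 6

Claimed value: 7
Incorrect: The correct gradient is 6.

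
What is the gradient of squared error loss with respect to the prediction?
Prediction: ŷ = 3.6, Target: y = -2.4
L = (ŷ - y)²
∂L/∂ŷ = 12.0

∂L/∂ŷ = 2(ŷ - y) = 2(3.6 - -2.4) = 2(6.0) = 12.0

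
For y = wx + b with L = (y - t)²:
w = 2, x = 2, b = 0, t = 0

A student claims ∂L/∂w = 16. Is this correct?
Correct

y = (2)(2) + 0 = 4
∂L/∂y = 2(y - t) = 2(4 - 0) = 8
∂y/∂w = x = 2
∂L/∂w = 8 × 2 = 16

Claimed value: 16
Correct: The correct gradient is 16.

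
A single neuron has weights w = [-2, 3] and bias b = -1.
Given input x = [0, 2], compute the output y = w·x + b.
y = 5

y = (-2)(0) + (3)(2) + -1 = 5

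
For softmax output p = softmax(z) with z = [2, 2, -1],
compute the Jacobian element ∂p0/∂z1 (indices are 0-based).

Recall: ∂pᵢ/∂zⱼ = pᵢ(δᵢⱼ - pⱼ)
∂p0/∂z1 = -0.238

p = softmax(z) = [0.4879, 0.4879, 0.02429]
p0 = 0.4879, p1 = 0.4879

∂p0/∂z1 = -p0 × p1 = -0.4879 × 0.4879 = -0.238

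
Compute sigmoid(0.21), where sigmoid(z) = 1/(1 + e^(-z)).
0.5523

sigmoid(0.21) = 1/(1 + e^(-0.21)) = 1/(1 + 0.8106) = 0.5523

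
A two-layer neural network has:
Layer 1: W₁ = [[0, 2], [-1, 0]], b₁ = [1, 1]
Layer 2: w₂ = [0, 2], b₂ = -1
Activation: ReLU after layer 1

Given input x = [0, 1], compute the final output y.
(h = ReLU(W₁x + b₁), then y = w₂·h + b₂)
y = 1

Layer 1 pre-activation: z₁ = [3, 1]
After ReLU: h = [3, 1]
Layer 2 output: y = 0×3 + 2×1 + -1 = 1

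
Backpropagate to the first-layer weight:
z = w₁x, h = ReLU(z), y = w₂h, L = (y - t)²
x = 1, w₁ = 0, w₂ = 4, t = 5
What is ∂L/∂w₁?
∂L/∂w₁ = 0

Forward pass:
z = w₁x = 0×1 = 0
h = ReLU(0) = 0
y = w₂h = 4×0 = 0

Backward pass:
∂L/∂y = 2(y - t) = 2(0 - 5) = -10
∂y/∂h = w₂ = 4
∂h/∂z = 0 (ReLU derivative)
∂z/∂w₁ = x = 1

∂L/∂w₁ = -10 × 4 × 0 × 1 = 0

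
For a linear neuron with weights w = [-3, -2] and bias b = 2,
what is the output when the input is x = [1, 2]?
y = -5

y = (-3)(1) + (-2)(2) + 2 = -5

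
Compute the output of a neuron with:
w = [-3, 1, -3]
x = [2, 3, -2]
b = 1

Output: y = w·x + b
y = 4

y = (-3)(2) + (1)(3) + (-3)(-2) + 1 = 4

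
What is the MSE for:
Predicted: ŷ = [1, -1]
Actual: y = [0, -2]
MSE = 1

MSE = (1/2)((1-0)² + (-1--2)²) = (1/2)(1 + 1) = 1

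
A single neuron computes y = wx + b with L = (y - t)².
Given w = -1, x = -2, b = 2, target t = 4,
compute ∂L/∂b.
∂L/∂b = 0

y = wx + b = (-1)(-2) + 2 = 4
∂L/∂y = 2(y - t) = 2(4 - 4) = 0
∂y/∂b = 1
∂L/∂b = ∂L/∂y · ∂y/∂b = 0 × 1 = 0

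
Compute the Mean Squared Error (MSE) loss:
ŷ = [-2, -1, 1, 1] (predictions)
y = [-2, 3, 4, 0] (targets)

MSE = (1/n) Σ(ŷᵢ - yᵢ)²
MSE = 6.5

MSE = (1/4)((-2--2)² + (-1-3)² + (1-4)² + (1-0)²) = (1/4)(0 + 16 + 9 + 1) = 6.5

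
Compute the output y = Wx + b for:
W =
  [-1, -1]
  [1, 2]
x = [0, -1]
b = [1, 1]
y = [2, -1]

Wx = [-1×0 + -1×-1, 1×0 + 2×-1]
   = [1, -2]
y = Wx + b = [1 + 1, -2 + 1] = [2, -1]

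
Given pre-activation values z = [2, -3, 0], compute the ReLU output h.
h = [2, 0, 0]

ReLU applied element-wise: max(0,2)=2, max(0,-3)=0, max(0,0)=0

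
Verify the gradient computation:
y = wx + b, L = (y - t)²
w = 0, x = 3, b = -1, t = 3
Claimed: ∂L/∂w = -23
Incorrect

y = (0)(3) + -1 = -1
∂L/∂y = 2(y - t) = 2(-1 - 3) = -8
∂y/∂w = x = 3
∂L/∂w = -8 × 3 = -24

Claimed value: -23
Incorrect: The correct gradient is -24.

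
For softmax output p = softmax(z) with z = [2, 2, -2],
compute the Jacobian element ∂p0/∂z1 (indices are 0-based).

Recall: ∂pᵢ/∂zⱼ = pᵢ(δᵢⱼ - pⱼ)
∂p0/∂z1 = -0.2455

p = softmax(z) = [0.4955, 0.4955, 0.009075]
p0 = 0.4955, p1 = 0.4955

∂p0/∂z1 = -p0 × p1 = -0.4955 × 0.4955 = -0.2455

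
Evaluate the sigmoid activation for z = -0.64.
0.3452

sigmoid(-0.64) = 1/(1 + e^(0.64)) = 1/(1 + 1.896) = 0.3452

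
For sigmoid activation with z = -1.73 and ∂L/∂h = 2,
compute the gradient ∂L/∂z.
∂L/∂z = 0.2558

σ(-1.73) = 0.1506
σ'(-1.73) = σ(-1.73)(1 - σ(-1.73)) = 0.1506 × 0.8494 = 0.1279
∂L/∂z = ∂L/∂h · σ'(z) = 2 × 0.1279 = 0.2558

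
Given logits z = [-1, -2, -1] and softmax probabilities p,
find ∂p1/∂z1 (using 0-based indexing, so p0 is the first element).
∂p1/∂z1 = 0.1312

p = softmax(z) = [0.4223, 0.1554, 0.4223]
p1 = 0.1554

∂p1/∂z1 = p1(1 - p1) = 0.1554 × (1 - 0.1554) = 0.1312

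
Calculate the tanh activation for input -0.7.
-0.6044

tanh(-0.7) = (e^(-0.7) - e^(0.7))/(e^(-0.7) + e^(0.7)) = -0.6044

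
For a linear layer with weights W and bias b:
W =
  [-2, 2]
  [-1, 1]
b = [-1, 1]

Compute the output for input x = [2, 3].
y = [1, 2]

Wx = [-2×2 + 2×3, -1×2 + 1×3]
   = [2, 1]
y = Wx + b = [2 + -1, 1 + 1] = [1, 2]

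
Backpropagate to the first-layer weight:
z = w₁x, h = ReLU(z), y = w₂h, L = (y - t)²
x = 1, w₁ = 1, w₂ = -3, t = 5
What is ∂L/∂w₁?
∂L/∂w₁ = 48

Forward pass:
z = w₁x = 1×1 = 1
h = ReLU(1) = 1
y = w₂h = -3×1 = -3

Backward pass:
∂L/∂y = 2(y - t) = 2(-3 - 5) = -16
∂y/∂h = w₂ = -3
∂h/∂z = 1 (ReLU derivative)
∂z/∂w₁ = x = 1

∂L/∂w₁ = -16 × -3 × 1 × 1 = 48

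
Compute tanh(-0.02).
-0.02

tanh(-0.02) = (e^(-0.02) - e^(0.02))/(e^(-0.02) + e^(0.02)) = -0.02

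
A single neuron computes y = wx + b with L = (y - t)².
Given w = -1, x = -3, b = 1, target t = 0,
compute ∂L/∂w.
∂L/∂w = -24

y = wx + b = (-1)(-3) + 1 = 4
∂L/∂y = 2(y - t) = 2(4 - 0) = 8
∂y/∂w = x = -3
∂L/∂w = ∂L/∂y · ∂y/∂w = 8 × -3 = -24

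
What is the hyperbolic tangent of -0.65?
-0.5717

tanh(-0.65) = (e^(-0.65) - e^(0.65))/(e^(-0.65) + e^(0.65)) = -0.5717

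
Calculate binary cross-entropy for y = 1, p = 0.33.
L = 1.109

L = -1·log(0.33) - 0·log(0.67) = -log(0.33) = 1.109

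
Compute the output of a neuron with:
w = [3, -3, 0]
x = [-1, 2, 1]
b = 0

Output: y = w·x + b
y = -9

y = (3)(-1) + (-3)(2) + (0)(1) + 0 = -9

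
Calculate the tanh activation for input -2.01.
-0.9647

tanh(-2.01) = (e^(-2.01) - e^(2.01))/(e^(-2.01) + e^(2.01)) = -0.9647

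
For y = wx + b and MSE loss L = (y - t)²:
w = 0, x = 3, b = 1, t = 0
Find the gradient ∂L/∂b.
∂L/∂b = 2

y = wx + b = (0)(3) + 1 = 1
∂L/∂y = 2(y - t) = 2(1 - 0) = 2
∂y/∂b = 1
∂L/∂b = ∂L/∂y · ∂y/∂b = 2 × 1 = 2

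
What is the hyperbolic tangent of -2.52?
-0.9871

tanh(-2.52) = (e^(-2.52) - e^(2.52))/(e^(-2.52) + e^(2.52)) = -0.9871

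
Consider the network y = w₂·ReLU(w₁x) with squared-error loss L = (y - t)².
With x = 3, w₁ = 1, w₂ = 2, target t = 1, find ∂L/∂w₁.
∂L/∂w₁ = 60

Forward pass:
z = w₁x = 1×3 = 3
h = ReLU(3) = 3
y = w₂h = 2×3 = 6

Backward pass:
∂L/∂y = 2(y - t) = 2(6 - 1) = 10
∂y/∂h = w₂ = 2
∂h/∂z = 1 (ReLU derivative)
∂z/∂w₁ = x = 3

∂L/∂w₁ = 10 × 2 × 1 × 3 = 60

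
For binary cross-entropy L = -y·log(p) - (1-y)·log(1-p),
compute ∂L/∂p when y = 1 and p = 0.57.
∂L/∂p = -1.754

∂L/∂p = -y/p + (1-y)/(1-p) = -1/0.57 + 0 = -1.754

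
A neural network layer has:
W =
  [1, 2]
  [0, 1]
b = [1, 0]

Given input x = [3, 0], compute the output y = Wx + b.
y = [4, 0]

Wx = [1×3 + 2×0, 0×3 + 1×0]
   = [3, 0]
y = Wx + b = [3 + 1, 0 + 0] = [4, 0]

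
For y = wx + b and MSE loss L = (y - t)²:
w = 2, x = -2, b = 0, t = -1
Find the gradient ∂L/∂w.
∂L/∂w = 12

y = wx + b = (2)(-2) + 0 = -4
∂L/∂y = 2(y - t) = 2(-4 - -1) = -6
∂y/∂w = x = -2
∂L/∂w = ∂L/∂y · ∂y/∂w = -6 × -2 = 12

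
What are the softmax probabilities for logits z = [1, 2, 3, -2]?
p = [0.0896, 0.2436, 0.6623, 0.0045]

exp(z) = [2.718, 7.389, 20.09, 0.1353]
Sum = 30.33
p = [0.0896, 0.2436, 0.6623, 0.0045]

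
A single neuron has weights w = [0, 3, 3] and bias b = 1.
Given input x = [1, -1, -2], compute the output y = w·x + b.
y = -8

y = (0)(1) + (3)(-1) + (3)(-2) + 1 = -8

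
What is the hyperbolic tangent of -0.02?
-0.02

tanh(-0.02) = (e^(-0.02) - e^(0.02))/(e^(-0.02) + e^(0.02)) = -0.02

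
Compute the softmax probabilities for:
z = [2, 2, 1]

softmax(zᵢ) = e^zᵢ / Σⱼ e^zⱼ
p = [0.4223, 0.4223, 0.1554]

exp(z) = [7.389, 7.389, 2.718]
Sum = 17.5
p = [0.4223, 0.4223, 0.1554]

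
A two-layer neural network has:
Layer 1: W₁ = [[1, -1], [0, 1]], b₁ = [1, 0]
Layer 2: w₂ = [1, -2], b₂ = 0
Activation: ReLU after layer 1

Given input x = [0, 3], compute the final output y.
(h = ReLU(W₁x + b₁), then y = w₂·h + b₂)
y = -6

Layer 1 pre-activation: z₁ = [-2, 3]
After ReLU: h = [0, 3]
Layer 2 output: y = 1×0 + -2×3 + 0 = -6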